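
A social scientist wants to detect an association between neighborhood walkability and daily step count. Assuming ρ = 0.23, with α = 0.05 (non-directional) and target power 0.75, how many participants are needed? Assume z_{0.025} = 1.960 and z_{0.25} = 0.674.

n = 130

Fisher's z: C = ½·ln((1+r)/(1−r)) = ½·ln(1.5974) = 0.2342.
n = ((z_{α/2} + z_β)/C)² + 3.
(1.960 + 0.674) / 0.2342 = 2.634 / 0.2342 = 11.247.
n = 11.247² + 3 = 126.49 + 3 = 129.5.
Round up.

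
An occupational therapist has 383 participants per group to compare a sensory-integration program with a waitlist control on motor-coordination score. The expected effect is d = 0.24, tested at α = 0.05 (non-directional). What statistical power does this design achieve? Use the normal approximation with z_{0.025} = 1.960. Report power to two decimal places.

For two equal groups, power = Φ(d·√(n/2) − z_{α/2}).
d·√(n/2) = 0.24 × √(383/2) = 0.24 × 13.838 = 3.321.
z_β = 3.321 − 1.960 = 1.361.
Power = Φ(1.361) = 0.913.

power ≈ 0.91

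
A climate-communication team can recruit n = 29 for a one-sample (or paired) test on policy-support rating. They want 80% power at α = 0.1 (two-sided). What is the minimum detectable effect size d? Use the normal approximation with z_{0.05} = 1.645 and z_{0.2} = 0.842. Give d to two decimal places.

For a single sample (or paired design) of n = 29: d_min = (z_{α/2} + z_β)/√n.
z-sum = 1.645 + 0.842 = 2.487.
d_min = 2.487 / √29 = 2.487 / 5.385 = 0.462.

d_min ≈ 0.46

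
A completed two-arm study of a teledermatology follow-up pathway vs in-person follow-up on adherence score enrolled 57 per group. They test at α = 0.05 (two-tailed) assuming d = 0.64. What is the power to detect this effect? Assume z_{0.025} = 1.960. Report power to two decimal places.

power ≈ 0.93

For two equal groups, power = Φ(d·√(n/2) − z_{α/2}).
d·√(n/2) = 0.64 × √(57/2) = 0.64 × 5.339 = 3.417.
z_β = 3.417 − 1.960 = 1.457.
Power = Φ(1.457) = 0.927.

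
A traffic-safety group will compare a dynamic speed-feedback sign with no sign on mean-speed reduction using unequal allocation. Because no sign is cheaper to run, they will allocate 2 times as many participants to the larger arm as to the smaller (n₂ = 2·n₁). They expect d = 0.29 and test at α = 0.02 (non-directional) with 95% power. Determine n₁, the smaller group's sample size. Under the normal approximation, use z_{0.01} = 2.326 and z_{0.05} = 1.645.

n₁ = 282

With allocation ratio k = n₂/n₁ = 2, Var(x̄₁−x̄₂) = σ²(1/n₁ + 1/(k·n₁)) = σ²·(k+1)/(k·n₁).
So n₁ = (1 + 1/k)·((z_{α/2} + z_β)/d)² = 1.500 × (3.971/0.29)².
n₁ = 1.500 × 187.50 = 281.3.
Round up: n₁ = 282, giving n₂ = 2 × 282 = 564.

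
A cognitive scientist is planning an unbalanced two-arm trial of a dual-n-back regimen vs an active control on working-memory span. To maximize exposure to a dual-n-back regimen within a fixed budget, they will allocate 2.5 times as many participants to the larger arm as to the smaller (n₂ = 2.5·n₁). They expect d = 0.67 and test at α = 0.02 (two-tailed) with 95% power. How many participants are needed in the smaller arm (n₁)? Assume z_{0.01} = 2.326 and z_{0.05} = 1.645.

n₁ = 50

With allocation ratio k = n₂/n₁ = 2.5, Var(x̄₁−x̄₂) = σ²(1/n₁ + 1/(k·n₁)) = σ²·(k+1)/(k·n₁).
So n₁ = (1 + 1/k)·((z_{α/2} + z_β)/d)² = 1.400 × (3.971/0.67)².
n₁ = 1.400 × 35.13 = 49.2.
Round up: n₁ = 50, giving n₂ = 2.5 × 50 = 125.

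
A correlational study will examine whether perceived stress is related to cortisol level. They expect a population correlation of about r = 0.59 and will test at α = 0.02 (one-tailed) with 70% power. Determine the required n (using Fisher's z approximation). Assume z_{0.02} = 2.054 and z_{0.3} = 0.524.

Fisher's z: C = ½·ln((1+r)/(1−r)) = ½·ln(3.8780) = 0.6777.
n = ((z_{α} + z_β)/C)² + 3.
(2.054 + 0.524) / 0.6777 = 2.578 / 0.6777 = 3.804.
n = 3.804² + 3 = 14.47 + 3 = 17.5.
Round up.

n = 18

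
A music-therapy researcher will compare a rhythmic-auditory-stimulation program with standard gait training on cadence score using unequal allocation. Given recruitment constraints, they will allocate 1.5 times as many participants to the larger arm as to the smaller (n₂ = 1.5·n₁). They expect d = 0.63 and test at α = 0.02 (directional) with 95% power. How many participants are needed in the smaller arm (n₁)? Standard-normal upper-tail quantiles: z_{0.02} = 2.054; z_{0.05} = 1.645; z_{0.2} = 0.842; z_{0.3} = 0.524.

With allocation ratio k = n₂/n₁ = 1.5, Var(x̄₁−x̄₂) = σ²(1/n₁ + 1/(k·n₁)) = σ²·(k+1)/(k·n₁).
So n₁ = (1 + 1/k)·((z_{α} + z_β)/d)² = 1.667 × (3.699/0.63)².
n₁ = 1.667 × 34.47 = 57.5.
Round up: n₁ = 58, giving n₂ = 1.5 × 58 = 87.

n₁ = 58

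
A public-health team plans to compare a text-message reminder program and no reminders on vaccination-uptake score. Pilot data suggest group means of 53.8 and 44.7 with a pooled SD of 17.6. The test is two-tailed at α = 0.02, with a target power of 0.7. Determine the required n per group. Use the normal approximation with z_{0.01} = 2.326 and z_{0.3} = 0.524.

n = 61 per group

Cohen's d = |M₁ − M₂| / SD_pooled = |53.8 − 44.7| / 17.6 = 9.1 / 17.6 = 0.517.
For two independent groups with equal n: n = 2·((z_{α/2} + z_β) / d)².
z_{α/2} + z_β = 2.326 + 0.524 = 2.850.
n = 2 × (2.850 / 0.517)² = 2 × 5.513² = 2 × 30.39 = 60.8.
Round up to the next whole participant.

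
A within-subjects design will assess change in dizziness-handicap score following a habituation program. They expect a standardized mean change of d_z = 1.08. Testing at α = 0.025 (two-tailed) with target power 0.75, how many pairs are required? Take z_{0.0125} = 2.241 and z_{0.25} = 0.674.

For a paired (one-sample on differences) test: n = ((z_{α/2} + z_β) / d)².
z_{α/2} + z_β = 2.241 + 0.674 = 2.915.
n = (2.915 / 1.08)² = 2.699² = 7.29.
Round up.

n = 8 pairs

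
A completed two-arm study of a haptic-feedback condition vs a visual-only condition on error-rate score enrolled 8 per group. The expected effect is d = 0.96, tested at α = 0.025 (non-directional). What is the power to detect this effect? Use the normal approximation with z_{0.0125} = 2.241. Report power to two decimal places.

For two equal groups, power = Φ(d·√(n/2) − z_{α/2}).
d·√(n/2) = 0.96 × √(8/2) = 0.96 × 2.000 = 1.920.
z_β = 1.920 − 2.241 = -0.321.
Power = Φ(-0.321) = 0.374.

power ≈ 0.37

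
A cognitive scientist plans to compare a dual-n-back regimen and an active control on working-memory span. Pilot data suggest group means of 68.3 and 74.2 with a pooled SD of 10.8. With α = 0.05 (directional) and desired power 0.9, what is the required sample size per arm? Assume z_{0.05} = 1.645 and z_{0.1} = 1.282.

Cohen's d = |M₁ − M₂| / SD_pooled = |68.3 − 74.2| / 10.8 = 5.9 / 10.8 = 0.546.
For two independent groups with equal n: n = 2·((z_{α} + z_β) / d)².
z_{α} + z_β = 1.645 + 1.282 = 2.927.
n = 2 × (2.927 / 0.546)² = 2 × 5.361² = 2 × 28.74 = 57.5.
Round up to the next whole participant.

n = 58 per group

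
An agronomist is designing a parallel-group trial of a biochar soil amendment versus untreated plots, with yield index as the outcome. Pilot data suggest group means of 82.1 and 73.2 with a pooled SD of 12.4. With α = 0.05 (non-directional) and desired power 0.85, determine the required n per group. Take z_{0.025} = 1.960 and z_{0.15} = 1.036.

Cohen's d = |M₁ − M₂| / SD_pooled = |82.1 − 73.2| / 12.4 = 8.9 / 12.4 = 0.718.
For two independent groups with equal n: n = 2·((z_{α/2} + z_β) / d)².
z_{α/2} + z_β = 1.960 + 1.036 = 2.996.
n = 2 × (2.996 / 0.718)² = 2 × 4.173² = 2 × 17.41 = 34.8.
Round up to the next whole participant.

n = 35 per group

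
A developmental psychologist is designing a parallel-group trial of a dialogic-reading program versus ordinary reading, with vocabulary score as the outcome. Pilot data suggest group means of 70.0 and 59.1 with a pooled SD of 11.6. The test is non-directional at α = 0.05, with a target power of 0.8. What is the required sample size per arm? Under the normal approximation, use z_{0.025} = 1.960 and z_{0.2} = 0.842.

Cohen's d = |M₁ − M₂| / SD_pooled = |70.0 − 59.1| / 11.6 = 10.9 / 11.6 = 0.940.
For two independent groups with equal n: n = 2·((z_{α/2} + z_β) / d)².
z_{α/2} + z_β = 1.960 + 0.842 = 2.802.
n = 2 × (2.802 / 0.940)² = 2 × 2.981² = 2 × 8.89 = 17.8.
Round up to the next whole participant.

n = 18 per group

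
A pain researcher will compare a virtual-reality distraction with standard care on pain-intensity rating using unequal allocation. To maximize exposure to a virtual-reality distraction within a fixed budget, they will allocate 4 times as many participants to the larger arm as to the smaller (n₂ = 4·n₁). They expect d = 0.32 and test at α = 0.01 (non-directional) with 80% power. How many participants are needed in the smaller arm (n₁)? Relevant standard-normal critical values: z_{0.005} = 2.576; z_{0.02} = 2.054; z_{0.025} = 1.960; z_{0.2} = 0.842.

n₁ = 143

With allocation ratio k = n₂/n₁ = 4, Var(x̄₁−x̄₂) = σ²(1/n₁ + 1/(k·n₁)) = σ²·(k+1)/(k·n₁).
So n₁ = (1 + 1/k)·((z_{α/2} + z_β)/d)² = 1.250 × (3.418/0.32)².
n₁ = 1.250 × 114.09 = 142.6.
Round up: n₁ = 143, giving n₂ = 4 × 143 = 572.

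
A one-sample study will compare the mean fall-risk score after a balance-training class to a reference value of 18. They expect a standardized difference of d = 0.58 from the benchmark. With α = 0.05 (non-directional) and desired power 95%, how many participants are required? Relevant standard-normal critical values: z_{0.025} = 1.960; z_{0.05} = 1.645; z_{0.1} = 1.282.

n = 39

For a one-sample test: n = ((z_{α/2} + z_β) / d)².
z_{α/2} + z_β = 1.960 + 1.645 = 3.605.
n = (3.605 / 0.58)² = 6.216² = 38.63.
Round up.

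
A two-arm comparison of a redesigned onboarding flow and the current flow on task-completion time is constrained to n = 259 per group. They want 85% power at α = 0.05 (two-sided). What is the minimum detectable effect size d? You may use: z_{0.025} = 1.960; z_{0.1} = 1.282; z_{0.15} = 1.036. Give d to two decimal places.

For two independent groups of n = 259 each: d_min = (z_{α/2} + z_β)·√(2/n).
z-sum = 1.960 + 1.036 = 2.996.
d_min = 2.996 × √(2/259) = 2.996 × 0.0879 = 0.263.

d_min ≈ 0.26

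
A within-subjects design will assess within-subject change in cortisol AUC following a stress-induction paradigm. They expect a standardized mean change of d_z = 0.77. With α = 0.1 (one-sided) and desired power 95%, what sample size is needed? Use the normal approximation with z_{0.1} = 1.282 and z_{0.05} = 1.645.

n = 15 pairs

For a paired (one-sample on differences) test: n = ((z_{α} + z_β) / d)².
z_{α} + z_β = 1.282 + 1.645 = 2.927.
n = (2.927 / 0.77)² = 3.801² = 14.45.
Round up.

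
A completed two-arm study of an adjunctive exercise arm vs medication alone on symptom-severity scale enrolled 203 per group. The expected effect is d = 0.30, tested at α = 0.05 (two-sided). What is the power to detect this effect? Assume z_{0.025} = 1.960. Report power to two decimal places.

For two equal groups, power = Φ(d·√(n/2) − z_{α/2}).
d·√(n/2) = 0.30 × √(203/2) = 0.30 × 10.075 = 3.022.
z_β = 3.022 − 1.960 = 1.062.
Power = Φ(1.062) = 0.856.

power ≈ 0.86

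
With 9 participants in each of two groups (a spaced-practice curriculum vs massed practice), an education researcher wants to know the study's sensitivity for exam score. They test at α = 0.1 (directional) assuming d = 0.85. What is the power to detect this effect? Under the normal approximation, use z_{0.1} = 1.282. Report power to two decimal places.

For two equal groups, power = Φ(d·√(n/2) − z_{α}).
d·√(n/2) = 0.85 × √(9/2) = 0.85 × 2.121 = 1.803.
z_β = 1.803 − 1.282 = 0.521.
Power = Φ(0.521) = 0.699.

power ≈ 0.70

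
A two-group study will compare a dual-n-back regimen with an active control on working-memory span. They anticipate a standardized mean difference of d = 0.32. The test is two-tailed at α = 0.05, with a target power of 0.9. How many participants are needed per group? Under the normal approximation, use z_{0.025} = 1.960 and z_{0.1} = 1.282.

For two independent groups with equal n: n = 2·((z_{α/2} + z_β) / d)².
z_{α/2} + z_β = 1.960 + 1.282 = 3.242.
n = 2 × (3.242 / 0.32)² = 2 × 10.131² = 2 × 102.64 = 205.3.
Round up to the next whole participant.

n = 206 per group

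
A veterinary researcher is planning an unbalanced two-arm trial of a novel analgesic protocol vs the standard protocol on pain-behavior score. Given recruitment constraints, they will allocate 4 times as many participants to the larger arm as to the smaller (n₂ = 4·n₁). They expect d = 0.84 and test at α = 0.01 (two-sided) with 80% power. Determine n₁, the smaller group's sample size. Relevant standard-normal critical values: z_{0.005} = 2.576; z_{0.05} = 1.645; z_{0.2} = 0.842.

With allocation ratio k = n₂/n₁ = 4, Var(x̄₁−x̄₂) = σ²(1/n₁ + 1/(k·n₁)) = σ²·(k+1)/(k·n₁).
So n₁ = (1 + 1/k)·((z_{α/2} + z_β)/d)² = 1.250 × (3.418/0.84)².
n₁ = 1.250 × 16.56 = 20.7.
Round up: n₁ = 21, giving n₂ = 4 × 21 = 84.

n₁ = 21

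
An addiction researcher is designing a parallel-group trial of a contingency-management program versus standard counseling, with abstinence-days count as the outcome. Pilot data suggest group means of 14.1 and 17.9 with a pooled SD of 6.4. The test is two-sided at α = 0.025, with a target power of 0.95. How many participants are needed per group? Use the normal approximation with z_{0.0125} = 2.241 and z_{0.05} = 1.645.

n = 86 per group

Cohen's d = |M₁ − M₂| / SD_pooled = |14.1 − 17.9| / 6.4 = 3.8 / 6.4 = 0.594.
For two independent groups with equal n: n = 2·((z_{α/2} + z_β) / d)².
z_{α/2} + z_β = 2.241 + 1.645 = 3.886.
n = 2 × (3.886 / 0.594)² = 2 × 6.542² = 2 × 42.80 = 85.6.
Round up to the next whole participant.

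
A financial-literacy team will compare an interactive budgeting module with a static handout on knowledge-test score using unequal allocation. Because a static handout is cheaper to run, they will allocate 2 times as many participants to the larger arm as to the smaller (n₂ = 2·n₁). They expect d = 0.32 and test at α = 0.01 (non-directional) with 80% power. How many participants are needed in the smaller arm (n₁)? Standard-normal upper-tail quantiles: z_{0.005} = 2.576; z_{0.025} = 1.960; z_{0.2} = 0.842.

With allocation ratio k = n₂/n₁ = 2, Var(x̄₁−x̄₂) = σ²(1/n₁ + 1/(k·n₁)) = σ²·(k+1)/(k·n₁).
So n₁ = (1 + 1/k)·((z_{α/2} + z_β)/d)² = 1.500 × (3.418/0.32)².
n₁ = 1.500 × 114.09 = 171.1.
Round up: n₁ = 172, giving n₂ = 2 × 172 = 344.

n₁ = 172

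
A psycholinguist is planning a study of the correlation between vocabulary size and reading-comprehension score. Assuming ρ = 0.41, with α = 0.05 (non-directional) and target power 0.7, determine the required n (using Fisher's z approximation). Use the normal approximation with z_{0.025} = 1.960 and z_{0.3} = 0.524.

n = 36

Fisher's z: C = ½·ln((1+r)/(1−r)) = ½·ln(2.3898) = 0.4356.
n = ((z_{α/2} + z_β)/C)² + 3.
(1.960 + 0.524) / 0.4356 = 2.484 / 0.4356 = 5.702.
n = 5.702² + 3 = 32.52 + 3 = 35.5.
Round up.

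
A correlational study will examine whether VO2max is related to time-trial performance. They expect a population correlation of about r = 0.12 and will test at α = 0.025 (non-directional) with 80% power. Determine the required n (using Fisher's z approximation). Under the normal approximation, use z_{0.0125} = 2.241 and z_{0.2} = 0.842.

n = 657

Fisher's z: C = ½·ln((1+r)/(1−r)) = ½·ln(1.2727) = 0.1206.
n = ((z_{α/2} + z_β)/C)² + 3.
(2.241 + 0.842) / 0.1206 = 3.083 / 0.1206 = 25.564.
n = 25.564² + 3 = 653.51 + 3 = 656.5.
Round up.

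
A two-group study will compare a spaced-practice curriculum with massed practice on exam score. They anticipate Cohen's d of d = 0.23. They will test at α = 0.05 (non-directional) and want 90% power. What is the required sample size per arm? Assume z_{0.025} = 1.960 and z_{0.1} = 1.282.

For two independent groups with equal n: n = 2·((z_{α/2} + z_β) / d)².
z_{α/2} + z_β = 1.960 + 1.282 = 3.242.
n = 2 × (3.242 / 0.23)² = 2 × 14.096² = 2 × 198.69 = 397.4.
Round up to the next whole participant.

n = 398 per group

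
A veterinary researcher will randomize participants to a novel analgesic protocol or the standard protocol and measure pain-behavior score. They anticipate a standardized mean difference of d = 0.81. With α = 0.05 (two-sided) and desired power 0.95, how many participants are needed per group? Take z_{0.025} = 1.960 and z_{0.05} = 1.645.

For two independent groups with equal n: n = 2·((z_{α/2} + z_β) / d)².
z_{α/2} + z_β = 1.960 + 1.645 = 3.605.
n = 2 × (3.605 / 0.81)² = 2 × 4.451² = 2 × 19.81 = 39.6.
Round up to the next whole participant.

n = 40 per group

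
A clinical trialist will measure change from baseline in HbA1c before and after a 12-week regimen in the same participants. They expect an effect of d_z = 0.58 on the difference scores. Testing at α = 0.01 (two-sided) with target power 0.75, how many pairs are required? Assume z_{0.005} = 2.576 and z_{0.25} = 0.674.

For a paired (one-sample on differences) test: n = ((z_{α/2} + z_β) / d)².
z_{α/2} + z_β = 2.576 + 0.674 = 3.250.
n = (3.250 / 0.58)² = 5.603² = 31.40.
Round up.

n = 32 pairs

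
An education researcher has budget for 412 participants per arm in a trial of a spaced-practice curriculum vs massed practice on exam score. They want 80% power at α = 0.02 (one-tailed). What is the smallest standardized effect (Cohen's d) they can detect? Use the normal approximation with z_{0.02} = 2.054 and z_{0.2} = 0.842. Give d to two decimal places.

d_min ≈ 0.20

For two independent groups of n = 412 each: d_min = (z_{α} + z_β)·√(2/n).
z-sum = 2.054 + 0.842 = 2.896.
d_min = 2.896 × √(2/412) = 2.896 × 0.0697 = 0.202.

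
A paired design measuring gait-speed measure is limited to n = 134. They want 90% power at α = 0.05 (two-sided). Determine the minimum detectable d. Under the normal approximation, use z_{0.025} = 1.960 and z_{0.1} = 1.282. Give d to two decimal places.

d_min ≈ 0.28

For a single sample (or paired design) of n = 134: d_min = (z_{α/2} + z_β)/√n.
z-sum = 1.960 + 1.282 = 3.242.
d_min = 3.242 / √134 = 3.242 / 11.576 = 0.280.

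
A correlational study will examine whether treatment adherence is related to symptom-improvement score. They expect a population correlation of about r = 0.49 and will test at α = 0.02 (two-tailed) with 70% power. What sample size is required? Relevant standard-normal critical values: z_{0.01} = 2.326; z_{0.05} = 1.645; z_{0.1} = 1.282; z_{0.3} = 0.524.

Fisher's z: C = ½·ln((1+r)/(1−r)) = ½·ln(2.9216) = 0.5361.
n = ((z_{α/2} + z_β)/C)² + 3.
(2.326 + 0.524) / 0.5361 = 2.850 / 0.5361 = 5.316.
n = 5.316² + 3 = 28.26 + 3 = 31.3.
Round up.

n = 32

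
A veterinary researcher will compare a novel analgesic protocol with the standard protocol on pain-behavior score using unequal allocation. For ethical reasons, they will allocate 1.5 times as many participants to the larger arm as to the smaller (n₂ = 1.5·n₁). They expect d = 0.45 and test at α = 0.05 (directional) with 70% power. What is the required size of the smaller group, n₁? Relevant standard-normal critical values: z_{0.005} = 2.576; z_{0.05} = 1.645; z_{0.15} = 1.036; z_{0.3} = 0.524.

n₁ = 39

With allocation ratio k = n₂/n₁ = 1.5, Var(x̄₁−x̄₂) = σ²(1/n₁ + 1/(k·n₁)) = σ²·(k+1)/(k·n₁).
So n₁ = (1 + 1/k)·((z_{α} + z_β)/d)² = 1.667 × (2.169/0.45)².
n₁ = 1.667 × 23.23 = 38.7.
Round up: n₁ = 39, giving n₂ = ⌈1.5 × 39⌉ = ⌈58.5⌉ = 59.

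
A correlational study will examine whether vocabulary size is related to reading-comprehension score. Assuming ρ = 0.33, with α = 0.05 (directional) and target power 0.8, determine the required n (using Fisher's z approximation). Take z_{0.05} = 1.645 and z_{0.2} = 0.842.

Fisher's z: C = ½·ln((1+r)/(1−r)) = ½·ln(1.9851) = 0.3428.
n = ((z_{α} + z_β)/C)² + 3.
(1.645 + 0.842) / 0.3428 = 2.487 / 0.3428 = 7.255.
n = 7.255² + 3 = 52.63 + 3 = 55.6.
Round up.

n = 56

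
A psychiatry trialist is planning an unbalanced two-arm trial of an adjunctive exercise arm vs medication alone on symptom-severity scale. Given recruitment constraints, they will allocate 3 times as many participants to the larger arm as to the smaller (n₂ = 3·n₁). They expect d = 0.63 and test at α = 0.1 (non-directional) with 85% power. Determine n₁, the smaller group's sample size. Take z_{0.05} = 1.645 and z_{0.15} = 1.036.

With allocation ratio k = n₂/n₁ = 3, Var(x̄₁−x̄₂) = σ²(1/n₁ + 1/(k·n₁)) = σ²·(k+1)/(k·n₁).
So n₁ = (1 + 1/k)·((z_{α/2} + z_β)/d)² = 1.333 × (2.681/0.63)².
n₁ = 1.333 × 18.11 = 24.1.
Round up: n₁ = 25, giving n₂ = 3 × 25 = 75.

n₁ = 25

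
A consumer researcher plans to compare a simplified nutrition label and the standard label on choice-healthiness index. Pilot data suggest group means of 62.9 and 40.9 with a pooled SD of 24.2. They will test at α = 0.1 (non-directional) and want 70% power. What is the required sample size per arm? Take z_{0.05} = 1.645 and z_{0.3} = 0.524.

Cohen's d = |M₁ − M₂| / SD_pooled = |62.9 − 40.9| / 24.2 = 22.0 / 24.2 = 0.909.
For two independent groups with equal n: n = 2·((z_{α/2} + z_β) / d)².
z_{α/2} + z_β = 1.645 + 0.524 = 2.169.
n = 2 × (2.169 / 0.909)² = 2 × 2.386² = 2 × 5.69 = 11.4.
Round up to the next whole participant.

n = 12 per group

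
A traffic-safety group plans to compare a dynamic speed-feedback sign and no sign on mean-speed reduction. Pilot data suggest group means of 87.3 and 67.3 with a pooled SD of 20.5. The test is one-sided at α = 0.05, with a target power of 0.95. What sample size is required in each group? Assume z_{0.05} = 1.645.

n = 23 per group

Cohen's d = |M₁ − M₂| / SD_pooled = |87.3 − 67.3| / 20.5 = 20.0 / 20.5 = 0.976.
For two independent groups with equal n: n = 2·((z_{α} + z_β) / d)².
z_{α} + z_β = 1.645 + 1.645 = 3.290.
n = 2 × (3.290 / 0.976)² = 2 × 3.371² = 2 × 11.36 = 22.7.
Round up to the next whole participant.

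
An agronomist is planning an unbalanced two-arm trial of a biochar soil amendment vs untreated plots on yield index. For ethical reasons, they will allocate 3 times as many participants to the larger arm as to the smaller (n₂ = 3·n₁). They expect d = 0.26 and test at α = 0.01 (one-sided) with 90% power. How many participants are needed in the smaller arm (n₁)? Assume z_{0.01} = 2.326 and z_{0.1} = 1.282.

With allocation ratio k = n₂/n₁ = 3, Var(x̄₁−x̄₂) = σ²(1/n₁ + 1/(k·n₁)) = σ²·(k+1)/(k·n₁).
So n₁ = (1 + 1/k)·((z_{α} + z_β)/d)² = 1.333 × (3.608/0.26)².
n₁ = 1.333 × 192.57 = 256.8.
Round up: n₁ = 257, giving n₂ = 3 × 257 = 771.

n₁ = 257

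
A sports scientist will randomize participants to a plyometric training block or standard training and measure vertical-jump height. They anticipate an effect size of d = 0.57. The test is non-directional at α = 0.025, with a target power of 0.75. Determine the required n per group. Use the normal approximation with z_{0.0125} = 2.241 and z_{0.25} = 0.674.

n = 53 per group

For two independent groups with equal n: n = 2·((z_{α/2} + z_β) / d)².
z_{α/2} + z_β = 2.241 + 0.674 = 2.915.
n = 2 × (2.915 / 0.57)² = 2 × 5.114² = 2 × 26.15 = 52.3.
Round up to the next whole participant.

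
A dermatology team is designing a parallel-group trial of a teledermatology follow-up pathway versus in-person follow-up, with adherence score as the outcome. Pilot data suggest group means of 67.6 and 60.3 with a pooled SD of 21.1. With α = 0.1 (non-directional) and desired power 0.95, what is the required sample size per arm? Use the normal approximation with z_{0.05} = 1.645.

n = 181 per group

Cohen's d = |M₁ − M₂| / SD_pooled = |67.6 − 60.3| / 21.1 = 7.3 / 21.1 = 0.346.
For two independent groups with equal n: n = 2·((z_{α/2} + z_β) / d)².
z_{α/2} + z_β = 1.645 + 1.645 = 3.290.
n = 2 × (3.290 / 0.346)² = 2 × 9.509² = 2 × 90.41 = 180.8.
Round up to the next whole participant.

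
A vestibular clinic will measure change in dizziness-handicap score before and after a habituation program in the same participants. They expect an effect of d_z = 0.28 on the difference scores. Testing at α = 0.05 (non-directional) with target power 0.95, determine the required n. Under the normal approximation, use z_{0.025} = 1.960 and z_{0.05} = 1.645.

n = 166 pairs

For a paired (one-sample on differences) test: n = ((z_{α/2} + z_β) / d)².
z_{α/2} + z_β = 1.960 + 1.645 = 3.605.
n = (3.605 / 0.28)² = 12.875² = 165.77.
Round up.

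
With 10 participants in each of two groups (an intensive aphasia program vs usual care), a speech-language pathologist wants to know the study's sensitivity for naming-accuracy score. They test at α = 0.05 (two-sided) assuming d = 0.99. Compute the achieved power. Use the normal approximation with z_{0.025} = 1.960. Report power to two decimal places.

For two equal groups, power = Φ(d·√(n/2) − z_{α/2}).
d·√(n/2) = 0.99 × √(10/2) = 0.99 × 2.236 = 2.214.
z_β = 2.214 − 1.960 = 0.254.
Power = Φ(0.254) = 0.600.

power ≈ 0.60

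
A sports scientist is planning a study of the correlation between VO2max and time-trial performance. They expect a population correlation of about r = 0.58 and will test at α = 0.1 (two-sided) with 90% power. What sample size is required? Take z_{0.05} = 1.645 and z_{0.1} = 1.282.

Fisher's z: C = ½·ln((1+r)/(1−r)) = ½·ln(3.7619) = 0.6625.
n = ((z_{α/2} + z_β)/C)² + 3.
(1.645 + 1.282) / 0.6625 = 2.927 / 0.6625 = 4.418.
n = 4.418² + 3 = 19.52 + 3 = 22.5.
Round up.

n = 23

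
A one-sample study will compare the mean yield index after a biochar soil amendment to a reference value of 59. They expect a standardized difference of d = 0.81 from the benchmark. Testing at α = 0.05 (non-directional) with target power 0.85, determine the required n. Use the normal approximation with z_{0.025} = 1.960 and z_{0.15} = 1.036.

For a one-sample test: n = ((z_{α/2} + z_β) / d)².
z_{α/2} + z_β = 1.960 + 1.036 = 2.996.
n = (2.996 / 0.81)² = 3.699² = 13.68.
Round up.

n = 14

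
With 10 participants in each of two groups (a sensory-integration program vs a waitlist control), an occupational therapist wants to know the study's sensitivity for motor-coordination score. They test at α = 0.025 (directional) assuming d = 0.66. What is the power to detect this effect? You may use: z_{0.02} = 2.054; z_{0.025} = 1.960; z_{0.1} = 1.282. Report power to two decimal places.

power ≈ 0.31

For two equal groups, power = Φ(d·√(n/2) − z_{α}).
d·√(n/2) = 0.66 × √(10/2) = 0.66 × 2.236 = 1.476.
z_β = 1.476 − 1.960 = -0.484.
Power = Φ(-0.484) = 0.314.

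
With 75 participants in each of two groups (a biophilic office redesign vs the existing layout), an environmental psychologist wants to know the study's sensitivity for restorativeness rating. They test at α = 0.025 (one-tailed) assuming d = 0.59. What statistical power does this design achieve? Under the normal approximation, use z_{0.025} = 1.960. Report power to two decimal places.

power ≈ 0.95

For two equal groups, power = Φ(d·√(n/2) − z_{α}).
d·√(n/2) = 0.59 × √(75/2) = 0.59 × 6.124 = 3.613.
z_β = 3.613 − 1.960 = 1.653.
Power = Φ(1.653) = 0.951.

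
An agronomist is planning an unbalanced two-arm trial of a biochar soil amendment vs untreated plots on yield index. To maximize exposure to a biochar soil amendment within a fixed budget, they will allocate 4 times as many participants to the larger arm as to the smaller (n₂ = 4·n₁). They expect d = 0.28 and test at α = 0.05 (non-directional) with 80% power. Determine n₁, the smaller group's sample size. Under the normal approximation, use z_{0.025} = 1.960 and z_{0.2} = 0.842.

n₁ = 126

With allocation ratio k = n₂/n₁ = 4, Var(x̄₁−x̄₂) = σ²(1/n₁ + 1/(k·n₁)) = σ²·(k+1)/(k·n₁).
So n₁ = (1 + 1/k)·((z_{α/2} + z_β)/d)² = 1.250 × (2.802/0.28)².
n₁ = 1.250 × 100.14 = 125.2.
Round up: n₁ = 126, giving n₂ = 4 × 126 = 504.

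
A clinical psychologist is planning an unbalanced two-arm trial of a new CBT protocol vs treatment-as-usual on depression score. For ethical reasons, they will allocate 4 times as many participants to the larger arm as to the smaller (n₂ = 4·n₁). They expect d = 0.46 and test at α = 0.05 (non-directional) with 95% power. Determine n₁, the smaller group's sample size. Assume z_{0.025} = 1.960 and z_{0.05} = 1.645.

n₁ = 77

With allocation ratio k = n₂/n₁ = 4, Var(x̄₁−x̄₂) = σ²(1/n₁ + 1/(k·n₁)) = σ²·(k+1)/(k·n₁).
So n₁ = (1 + 1/k)·((z_{α/2} + z_β)/d)² = 1.250 × (3.605/0.46)².
n₁ = 1.250 × 61.42 = 76.8.
Round up: n₁ = 77, giving n₂ = 4 × 77 = 308.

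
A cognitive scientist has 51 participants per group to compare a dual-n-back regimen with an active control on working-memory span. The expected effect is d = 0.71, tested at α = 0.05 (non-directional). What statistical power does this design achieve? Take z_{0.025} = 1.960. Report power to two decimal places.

For two equal groups, power = Φ(d·√(n/2) − z_{α/2}).
d·√(n/2) = 0.71 × √(51/2) = 0.71 × 5.050 = 3.585.
z_β = 3.585 − 1.960 = 1.625.
Power = Φ(1.625) = 0.948.

power ≈ 0.95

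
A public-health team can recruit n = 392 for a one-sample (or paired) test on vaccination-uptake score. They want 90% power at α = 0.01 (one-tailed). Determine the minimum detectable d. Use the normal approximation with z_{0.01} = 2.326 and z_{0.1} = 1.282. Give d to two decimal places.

For a single sample (or paired design) of n = 392: d_min = (z_{α} + z_β)/√n.
z-sum = 2.326 + 1.282 = 3.608.
d_min = 3.608 / √392 = 3.608 / 19.799 = 0.182.

d_min ≈ 0.18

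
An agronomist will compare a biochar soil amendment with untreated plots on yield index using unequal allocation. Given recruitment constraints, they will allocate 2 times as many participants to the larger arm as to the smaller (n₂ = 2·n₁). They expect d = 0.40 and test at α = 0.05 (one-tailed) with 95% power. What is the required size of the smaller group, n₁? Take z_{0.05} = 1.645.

With allocation ratio k = n₂/n₁ = 2, Var(x̄₁−x̄₂) = σ²(1/n₁ + 1/(k·n₁)) = σ²·(k+1)/(k·n₁).
So n₁ = (1 + 1/k)·((z_{α} + z_β)/d)² = 1.500 × (3.290/0.40)².
n₁ = 1.500 × 67.65 = 101.5.
Round up: n₁ = 102, giving n₂ = 2 × 102 = 204.

n₁ = 102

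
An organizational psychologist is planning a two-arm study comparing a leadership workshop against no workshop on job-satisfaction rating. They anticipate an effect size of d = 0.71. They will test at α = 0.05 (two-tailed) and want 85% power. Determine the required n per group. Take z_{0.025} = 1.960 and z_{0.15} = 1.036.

For two independent groups with equal n: n = 2·((z_{α/2} + z_β) / d)².
z_{α/2} + z_β = 1.960 + 1.036 = 2.996.
n = 2 × (2.996 / 0.71)² = 2 × 4.220² = 2 × 17.81 = 35.6.
Round up to the next whole participant.

n = 36 per group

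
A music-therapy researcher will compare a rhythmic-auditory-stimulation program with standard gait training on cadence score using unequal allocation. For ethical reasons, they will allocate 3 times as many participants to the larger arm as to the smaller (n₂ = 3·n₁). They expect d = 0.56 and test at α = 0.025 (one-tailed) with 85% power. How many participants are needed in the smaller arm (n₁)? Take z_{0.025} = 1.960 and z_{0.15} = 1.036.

n₁ = 39

With allocation ratio k = n₂/n₁ = 3, Var(x̄₁−x̄₂) = σ²(1/n₁ + 1/(k·n₁)) = σ²·(k+1)/(k·n₁).
So n₁ = (1 + 1/k)·((z_{α} + z_β)/d)² = 1.333 × (2.996/0.56)².
n₁ = 1.333 × 28.62 = 38.2.
Round up: n₁ = 39, giving n₂ = 3 × 39 = 117.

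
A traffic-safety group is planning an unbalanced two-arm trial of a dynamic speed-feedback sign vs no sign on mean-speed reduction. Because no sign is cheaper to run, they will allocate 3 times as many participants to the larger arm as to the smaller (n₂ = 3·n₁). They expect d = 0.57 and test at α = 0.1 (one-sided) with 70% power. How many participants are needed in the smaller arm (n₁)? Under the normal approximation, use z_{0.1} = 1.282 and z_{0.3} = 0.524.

With allocation ratio k = n₂/n₁ = 3, Var(x̄₁−x̄₂) = σ²(1/n₁ + 1/(k·n₁)) = σ²·(k+1)/(k·n₁).
So n₁ = (1 + 1/k)·((z_{α} + z_β)/d)² = 1.333 × (1.806/0.57)².
n₁ = 1.333 × 10.04 = 13.4.
Round up: n₁ = 14, giving n₂ = 3 × 14 = 42.

n₁ = 14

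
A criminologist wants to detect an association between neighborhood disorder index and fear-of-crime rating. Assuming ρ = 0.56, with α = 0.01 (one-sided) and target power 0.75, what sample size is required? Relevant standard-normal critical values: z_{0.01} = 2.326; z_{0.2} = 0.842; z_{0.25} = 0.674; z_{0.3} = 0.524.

n = 26

Fisher's z: C = ½·ln((1+r)/(1−r)) = ½·ln(3.5455) = 0.6328.
n = ((z_{α} + z_β)/C)² + 3.
(2.326 + 0.674) / 0.6328 = 3.000 / 0.6328 = 4.741.
n = 4.741² + 3 = 22.48 + 3 = 25.5.
Round up.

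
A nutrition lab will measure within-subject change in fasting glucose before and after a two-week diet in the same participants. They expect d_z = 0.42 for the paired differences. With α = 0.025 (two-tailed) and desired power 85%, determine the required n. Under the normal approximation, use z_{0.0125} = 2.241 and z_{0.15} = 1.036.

n = 61 pairs

For a paired (one-sample on differences) test: n = ((z_{α/2} + z_β) / d)².
z_{α/2} + z_β = 2.241 + 1.036 = 3.277.
n = (3.277 / 0.42)² = 7.802² = 60.88.
Round up.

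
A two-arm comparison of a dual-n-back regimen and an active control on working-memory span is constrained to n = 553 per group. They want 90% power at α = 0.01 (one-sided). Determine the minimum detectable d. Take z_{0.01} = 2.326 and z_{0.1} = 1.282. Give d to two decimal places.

d_min ≈ 0.22

For two independent groups of n = 553 each: d_min = (z_{α} + z_β)·√(2/n).
z-sum = 2.326 + 1.282 = 3.608.
d_min = 3.608 × √(2/553) = 3.608 × 0.0601 = 0.217.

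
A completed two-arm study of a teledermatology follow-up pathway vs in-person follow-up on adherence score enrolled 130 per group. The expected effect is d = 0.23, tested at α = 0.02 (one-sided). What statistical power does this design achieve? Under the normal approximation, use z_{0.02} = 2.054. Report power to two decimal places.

power ≈ 0.42

For two equal groups, power = Φ(d·√(n/2) − z_{α}).
d·√(n/2) = 0.23 × √(130/2) = 0.23 × 8.062 = 1.854.
z_β = 1.854 − 2.054 = -0.200.
Power = Φ(-0.200) = 0.421.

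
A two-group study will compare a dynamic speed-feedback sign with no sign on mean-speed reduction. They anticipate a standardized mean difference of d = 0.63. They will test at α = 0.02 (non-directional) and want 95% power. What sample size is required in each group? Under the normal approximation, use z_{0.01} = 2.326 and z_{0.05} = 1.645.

n = 80 per group

For two independent groups with equal n: n = 2·((z_{α/2} + z_β) / d)².
z_{α/2} + z_β = 2.326 + 1.645 = 3.971.
n = 2 × (3.971 / 0.63)² = 2 × 6.303² = 2 × 39.73 = 79.5.
Round up to the next whole participant.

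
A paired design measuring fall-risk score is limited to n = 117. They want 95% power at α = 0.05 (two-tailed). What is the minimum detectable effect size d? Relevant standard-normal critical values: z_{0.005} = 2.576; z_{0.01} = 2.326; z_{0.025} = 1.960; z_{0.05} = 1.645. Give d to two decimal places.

d_min ≈ 0.33

For a single sample (or paired design) of n = 117: d_min = (z_{α/2} + z_β)/√n.
z-sum = 1.960 + 1.645 = 3.605.
d_min = 3.605 / √117 = 3.605 / 10.817 = 0.333.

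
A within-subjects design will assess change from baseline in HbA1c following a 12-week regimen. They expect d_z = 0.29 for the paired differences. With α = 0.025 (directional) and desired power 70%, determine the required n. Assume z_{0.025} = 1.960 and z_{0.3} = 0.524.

n = 74 pairs

For a paired (one-sample on differences) test: n = ((z_{α} + z_β) / d)².
z_{α} + z_β = 1.960 + 0.524 = 2.484.
n = (2.484 / 0.29)² = 8.566² = 73.37.
Round up.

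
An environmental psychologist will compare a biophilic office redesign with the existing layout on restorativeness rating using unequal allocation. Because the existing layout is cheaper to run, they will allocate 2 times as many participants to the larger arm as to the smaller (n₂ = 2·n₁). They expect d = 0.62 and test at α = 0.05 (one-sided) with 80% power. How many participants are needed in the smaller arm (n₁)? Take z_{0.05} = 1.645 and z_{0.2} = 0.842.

n₁ = 25

With allocation ratio k = n₂/n₁ = 2, Var(x̄₁−x̄₂) = σ²(1/n₁ + 1/(k·n₁)) = σ²·(k+1)/(k·n₁).
So n₁ = (1 + 1/k)·((z_{α} + z_β)/d)² = 1.500 × (2.487/0.62)².
n₁ = 1.500 × 16.09 = 24.1.
Round up: n₁ = 25, giving n₂ = 2 × 25 = 50.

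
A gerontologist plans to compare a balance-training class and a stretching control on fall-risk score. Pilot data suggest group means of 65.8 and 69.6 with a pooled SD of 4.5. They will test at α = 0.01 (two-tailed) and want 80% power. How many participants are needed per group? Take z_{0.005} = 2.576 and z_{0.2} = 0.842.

Cohen's d = |M₁ − M₂| / SD_pooled = |65.8 − 69.6| / 4.5 = 3.8 / 4.5 = 0.844.
For two independent groups with equal n: n = 2·((z_{α/2} + z_β) / d)².
z_{α/2} + z_β = 2.576 + 0.842 = 3.418.
n = 2 × (3.418 / 0.844)² = 2 × 4.050² = 2 × 16.40 = 32.8.
Round up to the next whole participant.

n = 33 per group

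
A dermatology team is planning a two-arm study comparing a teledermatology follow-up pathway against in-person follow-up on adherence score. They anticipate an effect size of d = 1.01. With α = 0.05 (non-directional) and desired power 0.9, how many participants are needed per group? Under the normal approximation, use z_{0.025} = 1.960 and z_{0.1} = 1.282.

n = 21 per group

For two independent groups with equal n: n = 2·((z_{α/2} + z_β) / d)².
z_{α/2} + z_β = 1.960 + 1.282 = 3.242.
n = 2 × (3.242 / 1.01)² = 2 × 3.210² = 2 × 10.30 = 20.6.
Round up to the next whole participant.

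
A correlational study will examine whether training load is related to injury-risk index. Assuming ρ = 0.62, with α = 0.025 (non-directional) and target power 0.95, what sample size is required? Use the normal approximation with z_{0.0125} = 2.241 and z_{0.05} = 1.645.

Fisher's z: C = ½·ln((1+r)/(1−r)) = ½·ln(4.2632) = 0.7250.
n = ((z_{α/2} + z_β)/C)² + 3.
(2.241 + 1.645) / 0.7250 = 3.886 / 0.7250 = 5.360.
n = 5.360² + 3 = 28.73 + 3 = 31.7.
Round up.

n = 32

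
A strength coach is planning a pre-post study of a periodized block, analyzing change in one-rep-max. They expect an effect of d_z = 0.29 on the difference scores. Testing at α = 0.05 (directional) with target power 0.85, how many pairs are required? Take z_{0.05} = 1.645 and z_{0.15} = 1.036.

For a paired (one-sample on differences) test: n = ((z_{α} + z_β) / d)².
z_{α} + z_β = 1.645 + 1.036 = 2.681.
n = (2.681 / 0.29)² = 9.245² = 85.47.
Round up.

n = 86 pairs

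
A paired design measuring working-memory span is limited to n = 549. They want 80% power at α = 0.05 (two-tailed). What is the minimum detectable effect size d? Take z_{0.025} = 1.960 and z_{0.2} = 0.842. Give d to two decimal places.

d_min ≈ 0.12

For a single sample (or paired design) of n = 549: d_min = (z_{α/2} + z_β)/√n.
z-sum = 1.960 + 0.842 = 2.802.
d_min = 2.802 / √549 = 2.802 / 23.431 = 0.120.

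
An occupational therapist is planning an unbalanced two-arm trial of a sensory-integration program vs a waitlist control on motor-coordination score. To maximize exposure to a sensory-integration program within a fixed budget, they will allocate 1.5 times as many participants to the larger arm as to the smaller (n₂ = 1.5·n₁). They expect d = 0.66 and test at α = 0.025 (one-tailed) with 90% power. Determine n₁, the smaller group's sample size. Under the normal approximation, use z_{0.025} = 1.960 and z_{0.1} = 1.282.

n₁ = 41

With allocation ratio k = n₂/n₁ = 1.5, Var(x̄₁−x̄₂) = σ²(1/n₁ + 1/(k·n₁)) = σ²·(k+1)/(k·n₁).
So n₁ = (1 + 1/k)·((z_{α} + z_β)/d)² = 1.667 × (3.242/0.66)².
n₁ = 1.667 × 24.13 = 40.2.
Round up: n₁ = 41, giving n₂ = ⌈1.5 × 41⌉ = ⌈61.5⌉ = 62.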